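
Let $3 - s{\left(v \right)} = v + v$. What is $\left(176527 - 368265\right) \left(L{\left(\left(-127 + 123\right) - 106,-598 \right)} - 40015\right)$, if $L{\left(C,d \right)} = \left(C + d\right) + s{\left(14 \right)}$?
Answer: $7812940024$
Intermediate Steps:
$s{\left(v \right)} = 3 - 2 v$ ($s{\left(v \right)} = 3 - \left(v + v\right) = 3 - 2 v$)
$L{\left(C,d \right)} = -25 + C + d$ ($L{\left(C,d \right)} = \left(C + d\right) + \left(3 - 28\right) = \left(C + d\right) - 25 = -25 + C + d$)
$\left(176527 - 368265\right) \left(L{\left(\left(-127 + 123\right) - 106,-598 \right)} - 40015\right) = \left(176527 - 368265\right) \left(\left(-25 + \left(\left(-127 + 123\right) - 106\right) - 598\right) - 40015\right) = - 191738 \left(\left(-25 - 110 - 598\right) - 40015\right) = - 191738 \left(-733 - 40015\right) = \left(-191738\right) \left(-40748\right) = 7812940024$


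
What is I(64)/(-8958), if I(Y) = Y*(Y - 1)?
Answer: -672/1493 ≈ -0.45010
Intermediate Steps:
I(Y) = Y*(-1 + Y)
I(64)/(-8958) = (64*(-1 + 64))/(-8958) = (64*63)*(-1/8958) = 4032*(-1/8958) = -672/1493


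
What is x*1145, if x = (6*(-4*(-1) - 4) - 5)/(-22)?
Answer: 5725/22 ≈ 260.23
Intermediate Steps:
x = 5/22 (x = (6*(4 - 4) - 5)*(-1/22) = (6*0 - 5)*(-1/22) = (0 - 5)*(-1/22) = -5*(-1/22) = 5/22 ≈ 0.22727)
x*1145 = (5/22)*1145 = 5725/22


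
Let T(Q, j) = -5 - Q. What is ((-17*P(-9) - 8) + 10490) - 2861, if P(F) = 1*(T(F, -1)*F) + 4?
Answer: 8165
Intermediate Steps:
P(F) = 4 + F*(-5 - F) (P(F) = 1*((-5 - F)*F) + 4 = 1*(F*(-5 - F)) + 4 = F*(-5 - F) + 4 = 4 + F*(-5 - F))
((-17*P(-9) - 8) + 10490) - 2861 = ((-17*(4 - 1*(-9)*(5 - 9)) - 8) + 10490) - 2861 = ((-17*(4 - 1*(-9)*(-4)) - 8) + 10490) - 2861 = ((-17*(4 - 36) - 8) + 10490) - 2861 = ((-17*(-32) - 8) + 10490) - 2861 = ((544 - 8) + 10490) - 2861 = (536 + 10490) - 2861 = 11026 - 2861 = 8165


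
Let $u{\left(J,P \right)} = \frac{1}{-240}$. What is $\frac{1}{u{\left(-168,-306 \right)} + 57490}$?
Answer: $\frac{240}{13797599} \approx 1.7394 \cdot 10^{-5}$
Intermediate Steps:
$u{\left(J,P \right)} = - \frac{1}{240}$
$\frac{1}{u{\left(-168,-306 \right)} + 57490} = \frac{1}{- \frac{1}{240} + 57490} = \frac{1}{\frac{13797599}{240}} = \frac{240}{13797599}$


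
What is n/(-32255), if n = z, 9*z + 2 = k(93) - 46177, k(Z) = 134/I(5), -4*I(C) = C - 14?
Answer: 83015/522531 ≈ 0.15887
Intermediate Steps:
I(C) = 7/2 - C/4 (I(C) = -(C - 14)/4 = -(-14 + C)/4 = 7/2 - C/4)
k(Z) = 536/9 (k(Z) = 134/(7/2 - ¼*5) = 134/(7/2 - 5/4) = 134/(9/4) = 134*(4/9) = 536/9)
z = -415075/81 (z = -2/9 + (536/9 - 46177)/9 = -2/9 + (⅑)*(-415057/9) = -2/9 - 415057/81 = -415075/81 ≈ -5124.4)
n = -415075/81 ≈ -5124.4
n/(-32255) = -415075/81/(-32255) = -415075/81*(-1/32255) = 83015/522531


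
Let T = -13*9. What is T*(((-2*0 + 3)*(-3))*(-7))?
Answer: -7371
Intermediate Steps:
T = -117
T*(((-2*0 + 3)*(-3))*(-7)) = -117*(-2*0 + 3)*(-3)*(-7) = -117*(0 + 3)*(-3)*(-7) = -117*3*(-3)*(-7) = -(-1053)*(-7) = -117*63 = -7371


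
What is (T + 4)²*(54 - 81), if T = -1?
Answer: -243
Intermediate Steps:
(T + 4)²*(54 - 81) = (-1 + 4)²*(54 - 81) = 3²*(-27) = 9*(-27) = -243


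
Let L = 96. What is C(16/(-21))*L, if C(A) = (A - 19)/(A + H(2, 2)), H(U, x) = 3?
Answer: -39840/47 ≈ -847.66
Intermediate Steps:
C(A) = (-19 + A)/(3 + A) (C(A) = (A - 19)/(A + 3) = (-19 + A)/(3 + A))
C(16/(-21))*L = ((-19 + 16/(-21))/(3 + 16/(-21)))*96 = ((-19 + 16*(-1/21))/(3 + 16*(-1/21)))*96 = ((-19 - 16/21)/(3 - 16/21))*96 = (-415/21/(47/21))*96 = ((21/47)*(-415/21))*96 = -415/47*96 = -39840/47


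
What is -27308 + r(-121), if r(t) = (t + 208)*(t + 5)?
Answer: -37400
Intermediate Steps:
r(t) = (5 + t)*(208 + t) (r(t) = (208 + t)*(5 + t) = (5 + t)*(208 + t))
-27308 + r(-121) = -27308 + (1040 + (-121)² + 213*(-121)) = -27308 + (1040 + 14641 - 25773) = -27308 - 10092 = -37400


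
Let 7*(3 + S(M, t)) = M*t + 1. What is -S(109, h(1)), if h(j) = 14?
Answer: -1506/7 ≈ -215.14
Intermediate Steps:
S(M, t) = -20/7 + M*t/7 (S(M, t) = -3 + (M*t + 1)/7 = -3 + (1 + M*t)/7 = -3 + (1/7 + M*t/7) = -20/7 + M*t/7)
-S(109, h(1)) = -(-20/7 + (1/7)*109*14) = -(-20/7 + 218) = -1*1506/7 = -1506/7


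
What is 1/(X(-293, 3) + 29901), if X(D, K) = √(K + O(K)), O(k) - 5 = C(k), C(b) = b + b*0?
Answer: 29901/894069790 - √11/894069790 ≈ 3.3440e-5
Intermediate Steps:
C(b) = b (C(b) = b + 0 = b)
O(k) = 5 + k
X(D, K) = √(5 + 2*K) (X(D, K) = √(K + (5 + K)) = √(5 + 2*K))
1/(X(-293, 3) + 29901) = 1/(√(5 + 2*3) + 29901) = 1/(√(5 + 6) + 29901) = 1/(√11 + 29901) = 1/(29901 + √11)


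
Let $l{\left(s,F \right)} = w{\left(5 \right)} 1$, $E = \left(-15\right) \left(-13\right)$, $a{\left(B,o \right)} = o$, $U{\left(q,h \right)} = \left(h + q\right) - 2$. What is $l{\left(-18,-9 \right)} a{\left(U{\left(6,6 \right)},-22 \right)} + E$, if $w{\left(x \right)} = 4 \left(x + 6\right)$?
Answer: $-773$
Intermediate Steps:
$U{\left(q,h \right)} = -2 + h + q$
$w{\left(x \right)} = 24 + 4 x$ ($w{\left(x \right)} = 4 \left(6 + x\right) = 24 + 4 x$)
$E = 195$
$l{\left(s,F \right)} = 44$ ($l{\left(s,F \right)} = \left(24 + 4 \cdot 5\right) 1 = \left(24 + 20\right) 1 = 44 \cdot 1 = 44$)
$l{\left(-18,-9 \right)} a{\left(U{\left(6,6 \right)},-22 \right)} + E = 44 \left(-22\right) + 195 = -968 + 195 = -773$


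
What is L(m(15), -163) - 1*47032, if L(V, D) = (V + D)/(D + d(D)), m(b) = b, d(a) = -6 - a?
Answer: -141022/3 ≈ -47007.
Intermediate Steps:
L(V, D) = -D/6 - V/6 (L(V, D) = (V + D)/(D + (-6 - D)) = (D + V)/(-6) = (D + V)*(-1/6) = -D/6 - V/6)
L(m(15), -163) - 1*47032 = (-1/6*(-163) - 1/6*15) - 1*47032 = (163/6 - 5/2) - 47032 = 74/3 - 47032 = -141022/3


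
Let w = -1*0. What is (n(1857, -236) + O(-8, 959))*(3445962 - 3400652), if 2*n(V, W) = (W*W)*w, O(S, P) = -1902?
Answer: -86179620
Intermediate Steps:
w = 0
n(V, W) = 0 (n(V, W) = ((W*W)*0)/2 = (W²*0)/2 = (½)*0 = 0)
(n(1857, -236) + O(-8, 959))*(3445962 - 3400652) = (0 - 1902)*(3445962 - 3400652) = -1902*45310 = -86179620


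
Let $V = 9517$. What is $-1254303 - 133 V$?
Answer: $-2520064$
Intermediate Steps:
$-1254303 - 133 V = -1254303 - 133 \cdot 9517 = -1254303 - 1265761 = -2520064$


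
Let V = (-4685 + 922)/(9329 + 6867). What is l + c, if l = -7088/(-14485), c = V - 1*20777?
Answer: -4874204379427/234599060 ≈ -20777.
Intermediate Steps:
V = -3763/16196 ≈ -0.23234
c = -336508055/16196 (c = -3763/16196 - 1*20777 = -3763/16196 - 20777 = -336508055/16196 ≈ -20777.)
l = 7088/14485 (l = -7088*(-1/14485) = 7088/14485 ≈ 0.48933)
l + c = 7088/14485 - 336508055/16196 = -4874204379427/234599060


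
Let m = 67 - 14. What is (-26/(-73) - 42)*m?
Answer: -161120/73 ≈ -2207.1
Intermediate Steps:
m = 53
(-26/(-73) - 42)*m = (-26/(-73) - 42)*53 = (-26*(-1/73) - 42)*53 = (26/73 - 42)*53 = -3040/73*53 = -161120/73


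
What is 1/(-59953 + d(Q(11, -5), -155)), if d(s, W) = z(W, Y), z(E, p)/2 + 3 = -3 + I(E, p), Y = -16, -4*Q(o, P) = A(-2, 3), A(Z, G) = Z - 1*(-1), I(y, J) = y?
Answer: -1/60275 ≈ -1.6591e-5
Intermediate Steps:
A(Z, G) = 1 + Z (A(Z, G) = Z + 1 = 1 + Z)
Q(o, P) = ¼ (Q(o, P) = -(1 - 2)/4 = -¼*(-1) = ¼)
z(E, p) = -12 + 2*E (z(E, p) = -6 + 2*(-3 + E) = -6 + (-6 + 2*E) = -12 + 2*E)
d(s, W) = -12 + 2*W
1/(-59953 + d(Q(11, -5), -155)) = 1/(-59953 + (-12 + 2*(-155))) = 1/(-59953 + (-12 - 310)) = 1/(-59953 - 322) = 1/(-60275) = -1/60275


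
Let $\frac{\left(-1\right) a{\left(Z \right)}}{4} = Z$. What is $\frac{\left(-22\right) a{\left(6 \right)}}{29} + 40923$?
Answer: $\frac{1187295}{29} \approx 40941.0$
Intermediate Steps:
$a{\left(Z \right)} = - 4 Z$
$\frac{\left(-22\right) a{\left(6 \right)}}{29} + 40923 = \frac{\left(-22\right) \left(\left(-4\right) 6\right)}{29} + 40923 = \left(-22\right) \left(-24\right) \frac{1}{29} + 40923 = 528 \cdot \frac{1}{29} + 40923 = \frac{528}{29} + 40923 = \frac{1187295}{29}$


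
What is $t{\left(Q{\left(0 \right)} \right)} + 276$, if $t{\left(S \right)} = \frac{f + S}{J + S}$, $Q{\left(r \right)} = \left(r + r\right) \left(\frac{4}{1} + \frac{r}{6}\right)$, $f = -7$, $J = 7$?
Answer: $275$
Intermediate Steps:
$Q{\left(r \right)} = 2 r \left(4 + \frac{r}{6}\right)$ ($Q{\left(r \right)} = 2 r \left(4 \cdot 1 + r \frac{1}{6}\right) = 2 r \left(4 + \frac{r}{6}\right)$)
$t{\left(S \right)} = \frac{-7 + S}{7 + S}$
$t{\left(Q{\left(0 \right)} \right)} + 276 = \frac{-7 + \frac{1}{3} \cdot 0 \left(24 + 0\right)}{7 + \frac{1}{3} \cdot 0 \left(24 + 0\right)} + 276 = \frac{-7 + \frac{1}{3} \cdot 0 \cdot 24}{7 + \frac{1}{3} \cdot 0 \cdot 24} + 276 = \frac{-7 + 0}{7 + 0} + 276 = \frac{1}{7} \left(-7\right) + 276 = -1 + 276 = 275$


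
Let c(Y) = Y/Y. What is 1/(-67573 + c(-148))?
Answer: -1/67572 ≈ -1.4799e-5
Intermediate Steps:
c(Y) = 1
1/(-67573 + c(-148)) = 1/(-67573 + 1) = 1/(-67572) = -1/67572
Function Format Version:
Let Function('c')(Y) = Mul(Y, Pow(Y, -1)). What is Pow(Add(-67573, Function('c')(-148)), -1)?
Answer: Rational(-1, 67572) ≈ -1.4799e-5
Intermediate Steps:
Function('c')(Y) = 1
Pow(Add(-67573, Function('c')(-148)), -1) = Pow(Add(-67573, 1), -1) = Pow(-67572, -1) = Rational(-1, 67572)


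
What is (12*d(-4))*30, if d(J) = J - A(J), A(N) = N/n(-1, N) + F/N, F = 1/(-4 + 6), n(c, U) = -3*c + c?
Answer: -675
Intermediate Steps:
n(c, U) = -2*c
F = ½ (F = 1/2 = ½ ≈ 0.50000)
A(N) = N/2 + 1/(2*N) (A(N) = N/((-2*(-1))) + 1/(2*N) = N/2 + 1/(2*N))
d(J) = J - (1 + J²)/(2*J)
(12*d(-4))*30 = (12*((½)*(-1 + (-4)²)/(-4)))*30 = (12*((½)*(-¼)*(-1 + 16)))*30 = (12*((½)*(-¼)*15))*30 = (12*(-15/8))*30 = -45/2*30 = -675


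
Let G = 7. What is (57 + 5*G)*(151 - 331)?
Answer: -16560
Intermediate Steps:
(57 + 5*G)*(151 - 331) = (57 + 5*7)*(151 - 331) = (57 + 35)*(-180) = 92*(-180) = -16560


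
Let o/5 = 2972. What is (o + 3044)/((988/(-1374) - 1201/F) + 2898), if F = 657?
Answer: 2693710512/435629579 ≈ 6.1835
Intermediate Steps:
o = 14860 (o = 5*2972 = 14860)
(o + 3044)/((988/(-1374) - 1201/F) + 2898) = (14860 + 3044)/((988/(-1374) - 1201/657) + 2898) = 17904/((988*(-1/1374) - 1201*1/657) + 2898) = 17904/((-494/687 - 1201/657) + 2898) = 17904/(-383215/150453 + 2898) = 17904/(435629579/150453) = 17904*(150453/435629579) = 2693710512/435629579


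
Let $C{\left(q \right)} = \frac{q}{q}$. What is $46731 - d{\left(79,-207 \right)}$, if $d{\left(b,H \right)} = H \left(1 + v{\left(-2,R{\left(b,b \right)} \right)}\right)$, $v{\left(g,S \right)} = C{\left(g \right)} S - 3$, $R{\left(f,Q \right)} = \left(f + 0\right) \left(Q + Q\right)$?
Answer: $2630091$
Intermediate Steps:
$C{\left(q \right)} = 1$
$R{\left(f,Q \right)} = 2 Q f$ ($R{\left(f,Q \right)} = f 2 Q = 2 Q f$)
$v{\left(g,S \right)} = -3 + S$ ($v{\left(g,S \right)} = 1 S - 3 = S - 3 = -3 + S$)
$d{\left(b,H \right)} = H \left(-2 + 2 b^{2}\right)$ ($d{\left(b,H \right)} = H \left(1 + \left(-3 + 2 b b\right)\right) = H \left(1 + \left(-3 + 2 b^{2}\right)\right) = H \left(-2 + 2 b^{2}\right)$)
$46731 - d{\left(79,-207 \right)} = 46731 - 2 \left(-207\right) \left(-1 + 79^{2}\right) = 46731 - 2 \left(-207\right) \left(-1 + 6241\right) = 46731 - 2 \left(-207\right) 6240 = 46731 - -2583360 = 46731 + 2583360 = 2630091$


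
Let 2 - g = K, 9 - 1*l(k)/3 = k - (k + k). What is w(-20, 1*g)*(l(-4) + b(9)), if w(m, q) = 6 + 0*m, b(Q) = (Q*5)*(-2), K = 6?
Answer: -450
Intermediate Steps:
b(Q) = -10*Q (b(Q) = (5*Q)*(-2) = -10*Q)
l(k) = 27 + 3*k (l(k) = 27 - 3*(k - (k + k)) = 27 - 3*(k - 2*k) = 27 - (-3)*k = 27 + 3*k)
g = -4 (g = 2 - 1*6 = 2 - 6 = -4)
w(m, q) = 6 (w(m, q) = 6 + 0 = 6)
w(-20, 1*g)*(l(-4) + b(9)) = 6*((27 + 3*(-4)) - 10*9) = 6*((27 - 12) - 90) = 6*(15 - 90) = 6*(-75) = -450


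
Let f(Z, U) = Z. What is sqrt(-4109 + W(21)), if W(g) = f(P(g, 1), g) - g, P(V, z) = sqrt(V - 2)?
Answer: sqrt(-4130 + sqrt(19)) ≈ 64.231*I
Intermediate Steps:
P(V, z) = sqrt(-2 + V)
W(g) = sqrt(-2 + g) - g
sqrt(-4109 + W(21)) = sqrt(-4109 + (sqrt(-2 + 21) - 1*21)) = sqrt(-4109 + (sqrt(19) - 21)) = sqrt(-4109 + (-21 + sqrt(19))) = sqrt(-4130 + sqrt(19))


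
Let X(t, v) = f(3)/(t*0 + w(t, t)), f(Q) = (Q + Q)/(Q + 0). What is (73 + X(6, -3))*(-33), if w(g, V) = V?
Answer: -2420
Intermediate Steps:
f(Q) = 2 (f(Q) = (2*Q)/Q = 2)
X(t, v) = 2/t (X(t, v) = 2/(t*0 + t) = 2/(0 + t) = 2/t)
(73 + X(6, -3))*(-33) = (73 + 2/6)*(-33) = (73 + 2*(⅙))*(-33) = (73 + ⅓)*(-33) = (220/3)*(-33) = -2420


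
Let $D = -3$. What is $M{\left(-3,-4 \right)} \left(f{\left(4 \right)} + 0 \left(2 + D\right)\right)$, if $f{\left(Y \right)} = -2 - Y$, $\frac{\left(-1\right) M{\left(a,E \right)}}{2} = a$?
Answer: $-36$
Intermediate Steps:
$M{\left(a,E \right)} = - 2 a$
$M{\left(-3,-4 \right)} \left(f{\left(4 \right)} + 0 \left(2 + D\right)\right) = \left(-2\right) \left(-3\right) \left(\left(-2 - 4\right) + 0 \left(2 - 3\right)\right) = 6 \left(\left(-2 - 4\right) + 0 \left(-1\right)\right) = 6 \left(-6 + 0\right) = 6 \left(-6\right) = -36$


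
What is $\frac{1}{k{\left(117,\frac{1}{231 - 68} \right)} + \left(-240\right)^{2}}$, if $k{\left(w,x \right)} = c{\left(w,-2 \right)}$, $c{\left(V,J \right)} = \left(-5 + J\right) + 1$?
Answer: $\frac{1}{57594} \approx 1.7363 \cdot 10^{-5}$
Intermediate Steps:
$c{\left(V,J \right)} = -4 + J$
$k{\left(w,x \right)} = -6$ ($k{\left(w,x \right)} = -4 - 2 = -6$)
$\frac{1}{k{\left(117,\frac{1}{231 - 68} \right)} + \left(-240\right)^{2}} = \frac{1}{-6 + \left(-240\right)^{2}} = \frac{1}{-6 + 57600} = \frac{1}{57594}$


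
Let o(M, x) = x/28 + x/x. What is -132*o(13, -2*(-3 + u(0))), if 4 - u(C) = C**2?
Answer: -858/7 ≈ -122.57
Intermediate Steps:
u(C) = 4 - C**2
o(M, x) = 1 + x/28 (o(M, x) = x*(1/28) + 1 = x/28 + 1 = 1 + x/28)
-132*o(13, -2*(-3 + u(0))) = -132*(1 + (-2*(-3 + (4 - 1*0**2)))/28) = -132*(1 + (-2*(-3 + (4 - 1*0)))/28) = -132*(1 + (-2*(-3 + (4 + 0)))/28) = -132*(1 + (-2*(-3 + 4))/28) = -132*(1 + (-2*1)/28) = -132*(1 + (1/28)*(-2)) = -132*(1 - 1/14) = -132*13/14 = -858/7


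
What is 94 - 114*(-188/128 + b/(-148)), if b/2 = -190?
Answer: -18509/592 ≈ -31.265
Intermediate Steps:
b = -380 (b = 2*(-190) = -380)
94 - 114*(-188/128 + b/(-148)) = 94 - 114*(-188/128 - 380/(-148)) = 94 - 114*(-188*1/128 - 380*(-1/148)) = 94 - 114*(-47/32 + 95/37) = 94 - 114*1301/1184 = 94 - 74157/592 = -18509/592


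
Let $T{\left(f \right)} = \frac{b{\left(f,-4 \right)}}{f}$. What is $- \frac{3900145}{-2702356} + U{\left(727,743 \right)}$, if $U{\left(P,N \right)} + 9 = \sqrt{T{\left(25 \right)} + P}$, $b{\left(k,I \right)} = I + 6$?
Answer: $- \frac{20421059}{2702356} + \frac{\sqrt{18177}}{5} \approx 19.408$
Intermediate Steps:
$b{\left(k,I \right)} = 6 + I$
$T{\left(f \right)} = \frac{2}{f}$ ($T{\left(f \right)} = \frac{6 - 4}{f} = \frac{2}{f}$)
$U{\left(P,N \right)} = -9 + \sqrt{\frac{2}{25} + P}$
$- \frac{3900145}{-2702356} + U{\left(727,743 \right)} = - \frac{3900145}{-2702356} - \left(9 - \frac{\sqrt{2 + 25 \cdot 727}}{5}\right) = \left(-3900145\right) \left(- \frac{1}{2702356}\right) - \left(9 - \frac{\sqrt{2 + 18175}}{5}\right) = \frac{3900145}{2702356} - \left(9 - \frac{\sqrt{18177}}{5}\right) = - \frac{20421059}{2702356} + \frac{\sqrt{18177}}{5}$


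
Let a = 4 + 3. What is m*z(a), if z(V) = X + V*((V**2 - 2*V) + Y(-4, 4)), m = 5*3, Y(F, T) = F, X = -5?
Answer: 3180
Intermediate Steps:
a = 7
m = 15
z(V) = -5 + V*(-4 + V**2 - 2*V) (z(V) = -5 + V*((V**2 - 2*V) - 4) = -5 + V*(-4 + V**2 - 2*V))
m*z(a) = 15*(-5 + 7**3 - 4*7 - 2*7**2) = 15*(-5 + 343 - 28 - 2*49) = 15*(-5 + 343 - 28 - 98) = 15*212 = 3180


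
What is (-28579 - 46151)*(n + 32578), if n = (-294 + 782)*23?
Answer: -3273323460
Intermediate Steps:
n = 11224 (n = 488*23 = 11224)
(-28579 - 46151)*(n + 32578) = (-28579 - 46151)*(11224 + 32578) = -74730*43802 = -3273323460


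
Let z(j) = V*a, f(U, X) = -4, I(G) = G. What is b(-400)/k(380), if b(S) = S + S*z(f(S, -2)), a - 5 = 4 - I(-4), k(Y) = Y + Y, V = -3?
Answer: 20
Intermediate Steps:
k(Y) = 2*Y
a = 13 (a = 5 + (4 - 1*(-4)) = 5 + (4 + 4) = 5 + 8 = 13)
z(j) = -39 (z(j) = -3*13 = -39)
b(S) = -38*S (b(S) = S + S*(-39) = S - 39*S = -38*S)
b(-400)/k(380) = (-38*(-400))/((2*380)) = 15200/760 = 15200*(1/760) = 20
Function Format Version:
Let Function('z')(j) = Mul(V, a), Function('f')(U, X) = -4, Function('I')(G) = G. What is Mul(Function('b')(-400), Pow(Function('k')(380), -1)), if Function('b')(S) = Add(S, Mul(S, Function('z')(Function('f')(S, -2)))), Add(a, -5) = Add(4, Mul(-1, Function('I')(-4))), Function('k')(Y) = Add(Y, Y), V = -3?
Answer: 20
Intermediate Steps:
Function('k')(Y) = Mul(2, Y)
a = 13 (a = Add(5, Add(4, Mul(-1, -4))) = Add(5, Add(4, 4)) = Add(5, 8) = 13)
Function('z')(j) = -39 (Function('z')(j) = Mul(-3, 13) = -39)
Function('b')(S) = Mul(-38, S) (Function('b')(S) = Add(S, Mul(S, -39)) = Add(S, Mul(-39, S)) = Mul(-38, S))
Mul(Function('b')(-400), Pow(Function('k')(380), -1)) = Mul(Mul(-38, -400), Pow(Mul(2, 380), -1)) = Mul(15200, Pow(760, -1)) = Mul(15200, Rational(1, 760)) = 20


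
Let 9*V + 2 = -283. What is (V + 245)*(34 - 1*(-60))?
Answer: 60160/3 ≈ 20053.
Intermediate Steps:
V = -95/3 (V = -2/9 + (1/9)*(-283) = -2/9 - 283/9 = -95/3 ≈ -31.667)
(V + 245)*(34 - 1*(-60)) = (-95/3 + 245)*(34 - 1*(-60)) = 640*(34 + 60)/3 = (640/3)*94 = 60160/3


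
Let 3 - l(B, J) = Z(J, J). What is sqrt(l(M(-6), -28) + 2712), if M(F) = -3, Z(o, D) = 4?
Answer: sqrt(2711) ≈ 52.067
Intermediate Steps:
l(B, J) = -1 (l(B, J) = 3 - 1*4 = 3 - 4 = -1)
sqrt(l(M(-6), -28) + 2712) = sqrt(-1 + 2712) = sqrt(2711)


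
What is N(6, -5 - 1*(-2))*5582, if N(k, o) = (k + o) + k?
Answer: 50238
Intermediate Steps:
N(k, o) = o + 2*k
N(6, -5 - 1*(-2))*5582 = ((-5 - 1*(-2)) + 2*6)*5582 = ((-5 + 2) + 12)*5582 = (-3 + 12)*5582 = 9*5582 = 50238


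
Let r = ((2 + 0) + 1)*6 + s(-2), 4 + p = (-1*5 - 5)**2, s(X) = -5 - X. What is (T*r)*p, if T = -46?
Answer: -66240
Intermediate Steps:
p = 96 (p = -4 + (-1*5 - 5)**2 = -4 + (-5 - 5)**2 = -4 + (-10)**2 = -4 + 100 = 96)
r = 15 (r = ((2 + 0) + 1)*6 + (-5 - 1*(-2)) = (2 + 1)*6 + (-5 + 2) = 3*6 - 3 = 18 - 3 = 15)
(T*r)*p = -46*15*96 = -690*96 = -66240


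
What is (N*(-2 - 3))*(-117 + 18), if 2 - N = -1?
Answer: 1485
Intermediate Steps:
N = 3 (N = 2 - 1*(-1) = 2 + 1 = 3)
(N*(-2 - 3))*(-117 + 18) = (3*(-2 - 3))*(-117 + 18) = (3*(-5))*(-99) = -15*(-99) = 1485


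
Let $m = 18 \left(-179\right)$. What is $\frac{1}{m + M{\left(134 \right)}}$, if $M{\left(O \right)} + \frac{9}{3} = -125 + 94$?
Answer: $- \frac{1}{3256} \approx -0.00030713$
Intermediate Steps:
$M{\left(O \right)} = -34$ ($M{\left(O \right)} = -3 + \left(-125 + 94\right) = -3 - 31 = -34$)
$m = -3222$
$\frac{1}{m + M{\left(134 \right)}} = \frac{1}{-3222 - 34} = \frac{1}{-3256} = - \frac{1}{3256}$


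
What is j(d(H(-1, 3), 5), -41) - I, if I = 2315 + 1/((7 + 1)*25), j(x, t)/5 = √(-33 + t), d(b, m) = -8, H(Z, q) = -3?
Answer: -463001/200 + 5*I*√74 ≈ -2315.0 + 43.012*I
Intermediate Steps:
j(x, t) = 5*√(-33 + t)
I = 463001/200 (I = 2315 + 1/(8*25) = 2315 + 1/200 = 463001/200 ≈ 2315.0)
j(d(H(-1, 3), 5), -41) - I = 5*√(-33 - 41) - 1*463001/200 = 5*√(-74) - 463001/200 = 5*(I*√74) - 463001/200 = 5*I*√74 - 463001/200 = -463001/200 + 5*I*√74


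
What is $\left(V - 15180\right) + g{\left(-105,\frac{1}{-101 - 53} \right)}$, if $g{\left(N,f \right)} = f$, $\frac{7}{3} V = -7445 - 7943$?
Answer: $- \frac{479047}{22} \approx -21775.0$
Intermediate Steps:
$V = - \frac{46164}{7}$ ($V = \frac{3 \left(-7445 - 7943\right)}{7} = \frac{3}{7} \left(-15388\right) = - \frac{46164}{7} \approx -6594.9$)
$\left(V - 15180\right) + g{\left(-105,\frac{1}{-101 - 53} \right)} = \left(- \frac{46164}{7} - 15180\right) + \frac{1}{-101 - 53} = - \frac{152424}{7} + \frac{1}{-154} = - \frac{152424}{7} - \frac{1}{154} = - \frac{479047}{22}$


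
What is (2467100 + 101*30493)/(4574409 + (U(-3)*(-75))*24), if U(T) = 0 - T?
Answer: 5546893/4569009 ≈ 1.2140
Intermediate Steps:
U(T) = -T
(2467100 + 101*30493)/(4574409 + (U(-3)*(-75))*24) = (2467100 + 101*30493)/(4574409 + (-1*(-3)*(-75))*24) = (2467100 + 3079793)/(4574409 + (3*(-75))*24) = 5546893/(4574409 - 225*24) = 5546893/(4574409 - 5400) = 5546893/4569009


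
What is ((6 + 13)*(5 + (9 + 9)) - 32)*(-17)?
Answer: -6885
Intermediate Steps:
((6 + 13)*(5 + (9 + 9)) - 32)*(-17) = (19*(5 + 18) - 32)*(-17) = (19*23 - 32)*(-17) = (437 - 32)*(-17) = 405*(-17) = -6885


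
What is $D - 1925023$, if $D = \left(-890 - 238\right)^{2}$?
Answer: $-652639$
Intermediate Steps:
$D = 1272384$ ($D = \left(-1128\right)^{2} = 1272384$)
$D - 1925023 = 1272384 - 1925023 = -652639$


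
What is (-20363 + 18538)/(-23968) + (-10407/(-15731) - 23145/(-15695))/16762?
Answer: 756541316709973/9919168856599072 ≈ 0.076271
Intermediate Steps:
(-20363 + 18538)/(-23968) + (-10407/(-15731) - 23145/(-15695))/16762 = -1825*(-1/23968) + (-10407*(-1/15731) - 23145*(-1/15695))*(1/16762) = 1825/23968 + (10407/15731 + 4629/3139)*(1/16762) = 1825/23968 + (105486372/49379609)*(1/16762) = 1825/23968 + 52743186/413850503029 = 756541316709973/9919168856599072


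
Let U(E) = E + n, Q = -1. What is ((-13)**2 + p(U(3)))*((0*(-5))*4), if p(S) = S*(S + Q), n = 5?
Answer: 0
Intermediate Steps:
U(E) = 5 + E (U(E) = E + 5 = 5 + E)
p(S) = S*(-1 + S) (p(S) = S*(S - 1) = S*(-1 + S))
((-13)**2 + p(U(3)))*((0*(-5))*4) = ((-13)**2 + (5 + 3)*(-1 + (5 + 3)))*((0*(-5))*4) = (169 + 8*(-1 + 8))*(0*4) = (169 + 8*7)*0 = (169 + 56)*0 = 225*0 = 0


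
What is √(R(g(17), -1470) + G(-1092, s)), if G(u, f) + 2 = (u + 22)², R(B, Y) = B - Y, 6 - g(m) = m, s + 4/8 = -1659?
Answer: 3*√127373 ≈ 1070.7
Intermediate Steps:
s = -3319/2 (s = -½ - 1659 = -3319/2 ≈ -1659.5)
g(m) = 6 - m
G(u, f) = -2 + (22 + u)² (G(u, f) = -2 + (u + 22)² = -2 + (22 + u)²)
√(R(g(17), -1470) + G(-1092, s)) = √(((6 - 1*17) - 1*(-1470)) + (-2 + (22 - 1092)²)) = √(((6 - 17) + 1470) + (-2 + (-1070)²)) = √((-11 + 1470) + (-2 + 1144900)) = √(1459 + 1144898) = √1146357 = 3*√127373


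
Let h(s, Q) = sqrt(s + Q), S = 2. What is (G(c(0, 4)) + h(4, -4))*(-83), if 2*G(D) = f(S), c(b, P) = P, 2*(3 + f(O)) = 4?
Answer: 83/2 ≈ 41.500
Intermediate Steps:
f(O) = -1 (f(O) = -3 + (1/2)*4 = -3 + 2 = -1)
G(D) = -1/2 (G(D) = (1/2)*(-1) = -1/2)
h(s, Q) = sqrt(Q + s)
(G(c(0, 4)) + h(4, -4))*(-83) = (-1/2 + sqrt(-4 + 4))*(-83) = (-1/2 + sqrt(0))*(-83) = (-1/2 + 0)*(-83) = -1/2*(-83) = 83/2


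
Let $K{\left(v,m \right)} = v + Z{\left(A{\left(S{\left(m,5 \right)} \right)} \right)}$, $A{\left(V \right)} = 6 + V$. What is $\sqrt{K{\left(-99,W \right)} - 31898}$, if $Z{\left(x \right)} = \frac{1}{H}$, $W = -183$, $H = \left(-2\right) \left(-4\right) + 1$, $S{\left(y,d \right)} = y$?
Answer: $\frac{2 i \sqrt{71993}}{3} \approx 178.88 i$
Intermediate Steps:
$H = 9$ ($H = 8 + 1 = 9$)
$Z{\left(x \right)} = \frac{1}{9}$
$K{\left(v,m \right)} = \frac{1}{9} + v$ ($K{\left(v,m \right)} = v + \frac{1}{9} = \frac{1}{9} + v$)
$\sqrt{K{\left(-99,W \right)} - 31898} = \sqrt{\left(\frac{1}{9} - 99\right) - 31898} = \sqrt{- \frac{890}{9} - 31898} = \sqrt{- \frac{287972}{9}} = \frac{2 i \sqrt{71993}}{3}$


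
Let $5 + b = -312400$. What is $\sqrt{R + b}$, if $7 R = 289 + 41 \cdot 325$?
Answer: $\frac{3 i \sqrt{1690283}}{7} \approx 557.19 i$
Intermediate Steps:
$b = -312405$ ($b = -5 - 312400 = -312405$)
$R = \frac{13614}{7}$ ($R = \frac{289 + 41 \cdot 325}{7} = \frac{289 + 13325}{7} = \frac{1}{7} \cdot 13614 = \frac{13614}{7} \approx 1944.9$)
$\sqrt{R + b} = \sqrt{\frac{13614}{7} - 312405} = \sqrt{- \frac{2173221}{7}} = \frac{3 i \sqrt{1690283}}{7}$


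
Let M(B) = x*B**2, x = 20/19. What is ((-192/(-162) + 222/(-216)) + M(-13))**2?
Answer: 133490121769/4210704 ≈ 31703.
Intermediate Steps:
x = 20/19 (x = 20*(1/19) = 20/19 ≈ 1.0526)
M(B) = 20*B**2/19
((-192/(-162) + 222/(-216)) + M(-13))**2 = ((-192/(-162) + 222/(-216)) + (20/19)*(-13)**2)**2 = ((-192*(-1/162) + 222*(-1/216)) + (20/19)*169)**2 = ((32/27 - 37/36) + 3380/19)**2 = (17/108 + 3380/19)**2 = (365363/2052)**2 = 133490121769/4210704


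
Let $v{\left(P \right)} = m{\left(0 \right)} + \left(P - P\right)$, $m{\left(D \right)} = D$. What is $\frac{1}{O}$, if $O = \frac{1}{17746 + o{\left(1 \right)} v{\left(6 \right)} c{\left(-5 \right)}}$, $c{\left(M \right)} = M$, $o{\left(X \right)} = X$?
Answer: $17746$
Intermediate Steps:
$v{\left(P \right)} = 0$ ($v{\left(P \right)} = 0 + \left(P - P\right) = 0 + 0 = 0$)
$O = \frac{1}{17746}$ ($O = \frac{1}{17746 + 1 \cdot 0 \left(-5\right)} = \frac{1}{17746 + 0 \left(-5\right)} = \frac{1}{17746 + 0} = \frac{1}{17746} \approx 5.6351 \cdot 10^{-5}$)
$\frac{1}{O} = \frac{1}{\frac{1}{17746}} = 17746$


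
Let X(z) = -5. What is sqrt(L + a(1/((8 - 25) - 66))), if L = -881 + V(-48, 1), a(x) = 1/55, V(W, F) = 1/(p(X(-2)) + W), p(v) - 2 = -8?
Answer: I*sqrt(863468430)/990 ≈ 29.682*I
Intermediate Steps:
p(v) = -6 (p(v) = 2 - 8 = -6)
V(W, F) = 1/(-6 + W)
a(x) = 1/55
L = -47575/54 (L = -881 + 1/(-6 - 48) = -881 + 1/(-54) = -881 - 1/54 = -47575/54 ≈ -881.02)
sqrt(L + a(1/((8 - 25) - 66))) = sqrt(-47575/54 + 1/55) = sqrt(-2616571/2970) = I*sqrt(863468430)/990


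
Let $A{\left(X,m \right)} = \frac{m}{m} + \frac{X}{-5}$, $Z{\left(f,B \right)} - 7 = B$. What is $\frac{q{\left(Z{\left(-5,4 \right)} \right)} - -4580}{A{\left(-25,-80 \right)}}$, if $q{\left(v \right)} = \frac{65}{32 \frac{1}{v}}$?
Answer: $\frac{147275}{192} \approx 767.06$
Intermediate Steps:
$Z{\left(f,B \right)} = 7 + B$
$q{\left(v \right)} = \frac{65 v}{32}$ ($q{\left(v \right)} = 65 \frac{v}{32} = \frac{65 v}{32}$)
$A{\left(X,m \right)} = 1 - \frac{X}{5}$ ($A{\left(X,m \right)} = 1 + X \left(- \frac{1}{5}\right) = 1 - \frac{X}{5}$)
$\frac{q{\left(Z{\left(-5,4 \right)} \right)} - -4580}{A{\left(-25,-80 \right)}} = \frac{\frac{65 \left(7 + 4\right)}{32} - -4580}{1 - -5} = \frac{\frac{65}{32} \cdot 11 + 4580}{1 + 5} = \frac{\frac{715}{32} + 4580}{6} = \frac{147275}{32} \cdot \frac{1}{6} = \frac{147275}{192}$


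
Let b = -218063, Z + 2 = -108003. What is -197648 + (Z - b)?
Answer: -87590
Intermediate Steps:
Z = -108005 (Z = -2 - 108003 = -108005)
-197648 + (Z - b) = -197648 + (-108005 - 1*(-218063)) = -197648 + (-108005 + 218063) = -197648 + 110058 = -87590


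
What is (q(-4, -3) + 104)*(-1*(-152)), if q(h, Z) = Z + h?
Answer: 14744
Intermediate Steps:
(q(-4, -3) + 104)*(-1*(-152)) = ((-3 - 4) + 104)*(-1*(-152)) = (-7 + 104)*152 = 97*152 = 14744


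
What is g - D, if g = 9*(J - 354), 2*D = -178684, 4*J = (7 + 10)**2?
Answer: 347225/4 ≈ 86806.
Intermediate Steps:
J = 289/4 (J = (7 + 10)**2/4 = (1/4)*17**2 = (1/4)*289 = 289/4 ≈ 72.250)
D = -89342 (D = (1/2)*(-178684) = -89342)
g = -10143/4 (g = 9*(289/4 - 354) = 9*(-1127/4) = -10143/4 ≈ -2535.8)
g - D = -10143/4 - 1*(-89342) = -10143/4 + 89342 = 347225/4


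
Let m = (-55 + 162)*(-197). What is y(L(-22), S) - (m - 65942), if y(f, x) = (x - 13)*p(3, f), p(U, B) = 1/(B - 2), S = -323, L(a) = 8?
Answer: 86965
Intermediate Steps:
p(U, B) = 1/(-2 + B)
y(f, x) = (-13 + x)/(-2 + f) (y(f, x) = (x - 13)/(-2 + f) = (-13 + x)/(-2 + f))
m = -21079 (m = 107*(-197) = -21079)
y(L(-22), S) - (m - 65942) = (-13 - 323)/(-2 + 8) - (-21079 - 65942) = -336/6 - 1*(-87021) = (⅙)*(-336) + 87021 = -56 + 87021 = 86965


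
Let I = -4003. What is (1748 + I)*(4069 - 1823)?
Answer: -5064730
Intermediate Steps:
(1748 + I)*(4069 - 1823) = (1748 - 4003)*(4069 - 1823) = -2255*2246 = -5064730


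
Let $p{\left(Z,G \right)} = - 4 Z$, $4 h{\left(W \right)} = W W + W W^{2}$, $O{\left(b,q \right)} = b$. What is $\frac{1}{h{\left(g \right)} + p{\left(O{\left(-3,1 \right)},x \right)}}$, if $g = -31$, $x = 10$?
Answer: $- \frac{2}{14391} \approx -0.00013898$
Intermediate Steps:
$h{\left(W \right)} = \frac{W^{2}}{4} + \frac{W^{3}}{4}$ ($h{\left(W \right)} = \frac{W W + W W^{2}}{4} = \frac{W^{2} + W^{3}}{4} = \frac{W^{2}}{4} + \frac{W^{3}}{4}$)
$p{\left(Z,G \right)} = - 4 Z$
$\frac{1}{h{\left(g \right)} + p{\left(O{\left(-3,1 \right)},x \right)}} = \frac{1}{\frac{\left(-31\right)^{2} \left(1 - 31\right)}{4} - -12} = \frac{1}{\frac{1}{4} \cdot 961 \left(-30\right) + 12} = \frac{1}{- \frac{14415}{2} + 12} = \frac{1}{- \frac{14391}{2}} = - \frac{2}{14391}$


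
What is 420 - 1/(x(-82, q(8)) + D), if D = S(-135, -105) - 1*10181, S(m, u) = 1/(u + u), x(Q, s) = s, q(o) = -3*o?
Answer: 900081630/2143051 ≈ 420.00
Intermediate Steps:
S(m, u) = 1/(2*u)
D = -2138011/210 (D = (1/2)/(-105) - 1*10181 = (1/2)*(-1/105) - 10181 = -1/210 - 10181 = -2138011/210 ≈ -10181.)
420 - 1/(x(-82, q(8)) + D) = 420 - 1/(-3*8 - 2138011/210) = 420 - 1/(-24 - 2138011/210) = 420 - 1/(-2143051/210) = 420 - 1*(-210/2143051) = 420 + 210/2143051 = 900081630/2143051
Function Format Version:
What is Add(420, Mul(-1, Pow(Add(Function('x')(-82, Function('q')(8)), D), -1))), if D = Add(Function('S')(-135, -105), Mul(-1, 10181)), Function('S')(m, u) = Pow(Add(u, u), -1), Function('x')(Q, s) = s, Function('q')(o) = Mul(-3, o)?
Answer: Rational(900081630, 2143051) ≈ 420.00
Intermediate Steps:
Function('S')(m, u) = Mul(Rational(1, 2), Pow(u, -1)) (Function('S')(m, u) = Pow(Mul(2, u), -1) = Mul(Rational(1, 2), Pow(u, -1)))
D = Rational(-2138011, 210) (D = Add(Mul(Rational(1, 2), Pow(-105, -1)), Mul(-1, 10181)) = Add(Mul(Rational(1, 2), Rational(-1, 105)), -10181) = Add(Rational(-1, 210), -10181) = Rational(-2138011, 210) ≈ -10181.)
Add(420, Mul(-1, Pow(Add(Function('x')(-82, Function('q')(8)), D), -1))) = Add(420, Mul(-1, Pow(Add(Mul(-3, 8), Rational(-2138011, 210)), -1))) = Add(420, Mul(-1, Pow(Add(-24, Rational(-2138011, 210)), -1))) = Add(420, Mul(-1, Pow(Rational(-2143051, 210), -1))) = Add(420, Mul(-1, Rational(-210, 2143051))) = Add(420, Rational(210, 2143051)) = Rational(900081630, 2143051)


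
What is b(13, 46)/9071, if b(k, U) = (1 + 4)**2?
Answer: 25/9071 ≈ 0.0027560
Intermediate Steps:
b(k, U) = 25 (b(k, U) = 5**2 = 25)
b(13, 46)/9071 = 25/9071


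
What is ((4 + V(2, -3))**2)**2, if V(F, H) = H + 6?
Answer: 2401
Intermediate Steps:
V(F, H) = 6 + H
((4 + V(2, -3))**2)**2 = ((4 + (6 - 3))**2)**2 = ((4 + 3)**2)**2 = (7**2)**2 = 49**2 = 2401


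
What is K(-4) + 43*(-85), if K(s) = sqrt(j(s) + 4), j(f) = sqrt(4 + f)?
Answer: -3653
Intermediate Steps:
K(s) = sqrt(4 + sqrt(4 + s)) (K(s) = sqrt(sqrt(4 + s) + 4) = sqrt(4 + sqrt(4 + s)))
K(-4) + 43*(-85) = sqrt(4 + sqrt(4 - 4)) + 43*(-85) = sqrt(4 + sqrt(0)) - 3655 = sqrt(4 + 0) - 3655 = sqrt(4) - 3655 = 2 - 3655 = -3653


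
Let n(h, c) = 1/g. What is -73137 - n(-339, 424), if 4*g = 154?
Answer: -5631551/77 ≈ -73137.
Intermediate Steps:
g = 77/2 (g = (¼)*154 = 77/2 ≈ 38.500)
n(h, c) = 2/77 (n(h, c) = 1/(77/2) = 2/77)
-73137 - n(-339, 424) = -73137 - 1*2/77 = -73137 - 2/77 = -5631551/77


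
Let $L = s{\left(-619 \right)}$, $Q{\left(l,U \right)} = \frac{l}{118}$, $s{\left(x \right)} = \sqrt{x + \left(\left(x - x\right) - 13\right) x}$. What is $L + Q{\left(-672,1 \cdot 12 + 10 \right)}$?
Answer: $- \frac{336}{59} + 2 \sqrt{1857} \approx 80.491$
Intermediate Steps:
$s{\left(x \right)} = 2 \sqrt{3} \sqrt{- x}$ ($s{\left(x \right)} = \sqrt{x + \left(0 - 13\right) x} = \sqrt{x - 13 x} = \sqrt{- 12 x} = 2 \sqrt{3} \sqrt{- x}$)
$Q{\left(l,U \right)} = \frac{l}{118}$ ($Q{\left(l,U \right)} = l \frac{1}{118} = \frac{l}{118}$)
$L = 2 \sqrt{1857}$ ($L = 2 \sqrt{3} \sqrt{\left(-1\right) \left(-619\right)} = 2 \sqrt{3} \sqrt{619} = 2 \sqrt{1857} \approx 86.186$)
$L + Q{\left(-672,1 \cdot 12 + 10 \right)} = 2 \sqrt{1857} + \frac{1}{118} \left(-672\right) = 2 \sqrt{1857} - \frac{336}{59} = - \frac{336}{59} + 2 \sqrt{1857}$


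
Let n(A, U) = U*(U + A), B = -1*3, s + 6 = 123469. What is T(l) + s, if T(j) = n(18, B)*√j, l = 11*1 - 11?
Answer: 123463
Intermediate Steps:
s = 123463 (s = -6 + 123469 = 123463)
l = 0 (l = 11 - 11 = 0)
B = -3
n(A, U) = U*(A + U)
T(j) = -45*√j (T(j) = (-3*(18 - 3))*√j = (-3*15)*√j = -45*√j)
T(l) + s = -45*√0 + 123463 = -45*0 + 123463 = 0 + 123463 = 123463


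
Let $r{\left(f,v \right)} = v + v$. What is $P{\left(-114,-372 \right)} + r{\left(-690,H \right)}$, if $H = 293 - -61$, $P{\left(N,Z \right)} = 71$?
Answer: $779$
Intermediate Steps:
$H = 354$ ($H = 293 + 61 = 354$)
$r{\left(f,v \right)} = 2 v$
$P{\left(-114,-372 \right)} + r{\left(-690,H \right)} = 71 + 2 \cdot 354 = 71 + 708 = 779$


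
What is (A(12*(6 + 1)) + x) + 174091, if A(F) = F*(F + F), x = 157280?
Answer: 345483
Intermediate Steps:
A(F) = 2*F² (A(F) = F*(2*F) = 2*F²)
(A(12*(6 + 1)) + x) + 174091 = (2*(12*(6 + 1))² + 157280) + 174091 = (2*(12*7)² + 157280) + 174091 = (2*84² + 157280) + 174091 = (2*7056 + 157280) + 174091 = (14112 + 157280) + 174091 = 171392 + 174091 = 345483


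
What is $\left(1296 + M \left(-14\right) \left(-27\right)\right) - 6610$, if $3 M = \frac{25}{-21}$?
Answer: $-5464$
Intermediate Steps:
$M = - \frac{25}{63}$ ($M = \frac{25 \frac{1}{-21}}{3} = \frac{25 \left(- \frac{1}{21}\right)}{3} = \frac{1}{3} \left(- \frac{25}{21}\right) = - \frac{25}{63} \approx -0.39683$)
$\left(1296 + M \left(-14\right) \left(-27\right)\right) - 6610 = \left(1296 + \left(- \frac{25}{63}\right) \left(-14\right) \left(-27\right)\right) - 6610 = \left(1296 + \frac{50}{9} \left(-27\right)\right) - 6610 = \left(1296 - 150\right) - 6610 = 1146 - 6610 = -5464$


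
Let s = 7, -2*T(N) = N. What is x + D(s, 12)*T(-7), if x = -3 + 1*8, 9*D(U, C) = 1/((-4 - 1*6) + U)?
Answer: 263/54 ≈ 4.8704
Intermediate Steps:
T(N) = -N/2
D(U, C) = 1/(9*(-10 + U)) (D(U, C) = 1/(9*((-4 - 1*6) + U)) = 1/(9*((-4 - 6) + U)) = 1/(9*(-10 + U)))
x = 5 (x = -3 + 8 = 5)
x + D(s, 12)*T(-7) = 5 + (1/(9*(-10 + 7)))*(-½*(-7)) = 5 + ((⅑)/(-3))*(7/2) = 5 + ((⅑)*(-⅓))*(7/2) = 5 - 1/27*7/2 = 5 - 7/54 = 263/54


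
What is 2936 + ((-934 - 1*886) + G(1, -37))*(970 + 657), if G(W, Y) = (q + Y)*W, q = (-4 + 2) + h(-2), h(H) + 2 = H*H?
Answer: -3018403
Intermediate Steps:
h(H) = -2 + H**2 (h(H) = -2 + H*H = -2 + H**2)
q = 0 (q = (-4 + 2) + (-2 + (-2)**2) = -2 + (-2 + 4) = -2 + 2 = 0)
G(W, Y) = W*Y (G(W, Y) = (0 + Y)*W = Y*W = W*Y)
2936 + ((-934 - 1*886) + G(1, -37))*(970 + 657) = 2936 + ((-934 - 1*886) + 1*(-37))*(970 + 657) = 2936 + ((-934 - 886) - 37)*1627 = 2936 + (-1820 - 37)*1627 = 2936 - 1857*1627 = 2936 - 3021339 = -3018403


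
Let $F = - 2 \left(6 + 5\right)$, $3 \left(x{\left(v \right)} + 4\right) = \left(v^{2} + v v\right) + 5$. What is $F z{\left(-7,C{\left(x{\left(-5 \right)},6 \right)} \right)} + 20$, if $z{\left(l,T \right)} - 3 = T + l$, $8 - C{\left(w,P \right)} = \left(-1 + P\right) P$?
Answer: $592$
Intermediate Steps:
$x{\left(v \right)} = - \frac{7}{3} + \frac{2 v^{2}}{3}$ ($x{\left(v \right)} = -4 + \frac{\left(v^{2} + v v\right) + 5}{3} = -4 + \frac{\left(v^{2} + v^{2}\right) + 5}{3} = -4 + \frac{2 v^{2} + 5}{3} = -4 + \frac{5 + 2 v^{2}}{3} = -4 + \left(\frac{5}{3} + \frac{2 v^{2}}{3}\right) = - \frac{7}{3} + \frac{2 v^{2}}{3}$)
$C{\left(w,P \right)} = 8 - P \left(-1 + P\right)$ ($C{\left(w,P \right)} = 8 - \left(-1 + P\right) P = 8 - P \left(-1 + P\right)$)
$F = -22$ ($F = \left(-2\right) 11 = -22$)
$z{\left(l,T \right)} = 3 + T + l$ ($z{\left(l,T \right)} = 3 + \left(T + l\right) = 3 + T + l$)
$F z{\left(-7,C{\left(x{\left(-5 \right)},6 \right)} \right)} + 20 = - 22 \left(3 + \left(8 + 6 - 6^{2}\right) - 7\right) + 20 = - 22 \left(3 + \left(8 + 6 - 36\right) - 7\right) + 20 = - 22 \left(3 - 22 - 7\right) + 20 = \left(-22\right) \left(-26\right) + 20 = 572 + 20 = 592$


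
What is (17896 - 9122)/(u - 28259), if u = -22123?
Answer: -4387/25191 ≈ -0.17415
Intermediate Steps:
(17896 - 9122)/(u - 28259) = (17896 - 9122)/(-22123 - 28259) = 8774/(-50382) = 8774*(-1/50382) = -4387/25191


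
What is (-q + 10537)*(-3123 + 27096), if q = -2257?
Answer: 306710562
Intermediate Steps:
(-q + 10537)*(-3123 + 27096) = (-1*(-2257) + 10537)*(-3123 + 27096) = (2257 + 10537)*23973 = 12794*23973 = 306710562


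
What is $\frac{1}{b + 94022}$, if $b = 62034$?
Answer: $\frac{1}{156056} \approx 6.408 \cdot 10^{-6}$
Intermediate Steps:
$\frac{1}{b + 94022} = \frac{1}{62034 + 94022} = \frac{1}{156056}$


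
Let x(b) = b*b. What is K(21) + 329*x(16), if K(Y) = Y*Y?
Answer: 84665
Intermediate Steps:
K(Y) = Y²
x(b) = b²
K(21) + 329*x(16) = 21² + 329*16² = 441 + 329*256 = 441 + 84224 = 84665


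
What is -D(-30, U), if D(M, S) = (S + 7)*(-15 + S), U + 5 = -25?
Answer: -1035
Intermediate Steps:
U = -30 (U = -5 - 25 = -30)
D(M, S) = (-15 + S)*(7 + S) (D(M, S) = (7 + S)*(-15 + S) = (-15 + S)*(7 + S))
-D(-30, U) = -(-105 + (-30)² - 8*(-30)) = -(-105 + 900 + 240) = -1*1035 = -1035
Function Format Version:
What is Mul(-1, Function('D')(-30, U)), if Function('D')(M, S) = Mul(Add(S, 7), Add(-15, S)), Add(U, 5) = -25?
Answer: -1035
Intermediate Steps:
U = -30 (U = Add(-5, -25) = -30)
Function('D')(M, S) = Mul(Add(-15, S), Add(7, S)) (Function('D')(M, S) = Mul(Add(7, S), Add(-15, S)) = Mul(Add(-15, S), Add(7, S)))
Mul(-1, Function('D')(-30, U)) = Mul(-1, Add(-105, Pow(-30, 2), Mul(-8, -30))) = Mul(-1, Add(-105, 900, 240)) = Mul(-1, 1035) = -1035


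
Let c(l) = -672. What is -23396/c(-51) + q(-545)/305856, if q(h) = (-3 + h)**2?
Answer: 9580223/267624 ≈ 35.797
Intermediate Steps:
-23396/c(-51) + q(-545)/305856 = -23396/(-672) + (-3 - 545)**2/305856 = -23396*(-1/672) + (-548)**2*(1/305856) = 5849/168 + 300304*(1/305856) = 5849/168 + 18769/19116 = 9580223/267624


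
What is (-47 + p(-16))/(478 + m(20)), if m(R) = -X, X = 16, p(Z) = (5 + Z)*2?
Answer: -23/154 ≈ -0.14935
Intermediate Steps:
p(Z) = 10 + 2*Z
m(R) = -16 (m(R) = -1*16 = -16)
(-47 + p(-16))/(478 + m(20)) = (-47 + (10 + 2*(-16)))/(478 - 16) = (-47 + (10 - 32))/462 = (-47 - 22)*(1/462) = -69*1/462 = -23/154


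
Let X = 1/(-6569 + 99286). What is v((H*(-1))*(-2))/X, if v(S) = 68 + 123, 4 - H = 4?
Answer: 17708947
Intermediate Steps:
H = 0 (H = 4 - 1*4 = 4 - 4 = 0)
X = 1/92717 ≈ 1.0786e-5
v(S) = 191
v((H*(-1))*(-2))/X = 191/(1/92717) = 191*92717 = 17708947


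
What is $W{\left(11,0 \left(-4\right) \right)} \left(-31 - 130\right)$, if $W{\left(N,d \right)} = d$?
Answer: $0$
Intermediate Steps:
$W{\left(11,0 \left(-4\right) \right)} \left(-31 - 130\right) = 0 \left(-4\right) \left(-31 - 130\right) = 0 \left(-161\right) = 0$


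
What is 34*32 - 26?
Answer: 1062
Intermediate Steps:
34*32 - 26 = 1088 - 26 = 1062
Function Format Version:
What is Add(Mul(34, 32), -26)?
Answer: 1062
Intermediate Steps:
Add(Mul(34, 32), -26) = Add(1088, -26) = 1062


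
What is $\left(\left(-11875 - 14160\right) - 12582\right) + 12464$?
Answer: $-26153$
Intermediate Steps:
$\left(\left(-11875 - 14160\right) - 12582\right) + 12464 = \left(-26035 - 12582\right) + 12464 = -38617 + 12464 = -26153$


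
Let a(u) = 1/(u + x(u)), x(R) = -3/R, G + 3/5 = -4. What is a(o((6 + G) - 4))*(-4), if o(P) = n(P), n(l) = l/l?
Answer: 2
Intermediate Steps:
G = -23/5 (G = -⅗ - 4 = -23/5 ≈ -4.6000)
n(l) = 1
o(P) = 1
a(u) = 1/(u - 3/u)
a(o((6 + G) - 4))*(-4) = (1/(-3 + 1²))*(-4) = (1/(-3 + 1))*(-4) = (1/(-2))*(-4) = (1*(-½))*(-4) = -½*(-4) = 2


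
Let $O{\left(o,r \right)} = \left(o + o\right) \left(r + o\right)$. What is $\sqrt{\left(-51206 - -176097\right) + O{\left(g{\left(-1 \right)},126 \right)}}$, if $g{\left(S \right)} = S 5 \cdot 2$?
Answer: $3 \sqrt{13619} \approx 350.1$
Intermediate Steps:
$g{\left(S \right)} = 10 S$ ($g{\left(S \right)} = 5 S 2 = 10 S$)
$O{\left(o,r \right)} = 2 o \left(o + r\right)$
$\sqrt{\left(-51206 - -176097\right) + O{\left(g{\left(-1 \right)},126 \right)}} = \sqrt{\left(-51206 - -176097\right) + 2 \cdot 10 \left(-1\right) \left(10 \left(-1\right) + 126\right)} = \sqrt{\left(-51206 + 176097\right) + 2 \left(-10\right) \left(-10 + 126\right)} = \sqrt{124891 + 2 \left(-10\right) 116} = \sqrt{124891 - 2320} = \sqrt{122571} = 3 \sqrt{13619}$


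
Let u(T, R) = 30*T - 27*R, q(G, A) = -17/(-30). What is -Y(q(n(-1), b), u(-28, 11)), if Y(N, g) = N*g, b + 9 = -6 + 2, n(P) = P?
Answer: 6443/10 ≈ 644.30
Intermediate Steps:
b = -13 (b = -9 + (-6 + 2) = -9 - 4 = -13)
q(G, A) = 17/30 (q(G, A) = -17*(-1/30) = 17/30)
u(T, R) = -27*R + 30*T
-Y(q(n(-1), b), u(-28, 11)) = -17*(-27*11 + 30*(-28))/30 = -17*(-297 - 840)/30 = -17*(-1137)/30 = -1*(-6443/10) = 6443/10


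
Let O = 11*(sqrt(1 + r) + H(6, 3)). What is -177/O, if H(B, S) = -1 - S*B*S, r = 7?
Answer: 885/3017 + 354*sqrt(2)/33187 ≈ 0.30842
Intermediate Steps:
H(B, S) = -1 - B*S**2 (H(B, S) = -1 - B*S*S = -1 - B*S**2)
O = -605 + 22*sqrt(2) (O = 11*(sqrt(1 + 7) + (-1 - 1*6*3**2)) = 11*(sqrt(8) + (-1 - 1*6*9)) = 11*(2*sqrt(2) + (-1 - 54)) = 11*(2*sqrt(2) - 55) = 11*(-55 + 2*sqrt(2)) = -605 + 22*sqrt(2) ≈ -573.89)
-177/O = -177/(-605 + 22*sqrt(2))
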